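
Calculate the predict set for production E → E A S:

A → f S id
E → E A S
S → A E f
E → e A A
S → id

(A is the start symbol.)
PREDICT(E → E A S) = (FIRST(RHS) \ {ε}) ∪ (FOLLOW(E) if ε ∈ FIRST(RHS), i.e. RHS ⇒* ε)
FIRST(E) = { 'e' }
FIRST(E A S) = { 'e' }
ε ∉ FIRST(E A S), so FOLLOW(E) is not added.
PREDICT(E → E A S) = { 'e' }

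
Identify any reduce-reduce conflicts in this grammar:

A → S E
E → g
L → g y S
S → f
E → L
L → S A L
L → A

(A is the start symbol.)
Augment with A' → A and build the canonical LR(0) collection (I0 = CLOSURE({[A' → . A]}), then GOTO on every symbol after a dot until no new states appear). It has 14 states:
  I0: { [A → . S E], [A' → . A], [S → . f] }  — shift
  I1: { [A' → A .] }  — accept
  I2: { [A → . S E], [A → S . E], [E → . L], [E → . g], [L → . A], [L → . S A L], [L → . g y S], [S → . f] }  — shift
  I3: { [S → f .] }  — reduce
  I4: { [L → A .] }  — reduce
  I5: { [A → S E .] }  — reduce
  I6: { [E → L .] }  — reduce
  I7: { [A → . S E], [A → S . E], [E → . L], [E → . g], [L → . A], [L → . S A L], [L → . g y S], [L → S . A L], [S → . f] }  — shift
  I8: { [E → g .], [L → g . y S] }  — shift, reduce
  I9: { [L → g y . S], [S → . f] }  — shift
  I10: { [L → g y S .] }  — reduce
  I11: { [A → . S E], [L → . A], [L → . S A L], [L → . g y S], [L → A .], [L → S A . L], [S → . f] }  — shift, reduce
  I12: { [L → S A L .] }  — reduce
  I13: { [L → g . y S] }  — shift

No state contains more than one complete item.

Answer: No reduce-reduce conflicts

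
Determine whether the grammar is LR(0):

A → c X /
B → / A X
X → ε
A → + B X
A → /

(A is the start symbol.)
A grammar is LR(0) if no state in the canonical LR(0) collection has:
  - both a shift item (dot before a terminal) and a complete item (shift-reduce conflict), or
  - two or more complete items (reduce-reduce conflict; the accept item [A' → A .] counts as a complete item here).

Augment with A' → A and build the canonical LR(0) collection (I0 = CLOSURE({[A' → . A]}), then GOTO on every symbol after a dot until no new states appear). It has 12 states:
  I0: { [A → . + B X], [A → . /], [A → . c X /], [A' → . A] }  — shift
  I1: { [A → + . B X], [B → . / A X] }  — shift
  I2: { [A → / .] }  — reduce
  I3: { [A' → A .] }  — accept
  I4: { [A → c . X /], [X → .] }  — reduce
  I5: { [A → c X . /] }  — shift
  I6: { [A → c X / .] }  — reduce
  I7: { [A → . + B X], [A → . /], [A → . c X /], [B → / . A X] }  — shift
  I8: { [A → + B . X], [X → .] }  — reduce
  I9: { [A → + B X .] }  — reduce
  I10: { [B → / A . X], [X → .] }  — reduce
  I11: { [B → / A X .] }  — reduce

Every state is either a pure shift/goto state or contains exactly one complete item and nothing to shift — no conflicts. The grammar is LR(0).

Answer: Yes, the grammar is LR(0)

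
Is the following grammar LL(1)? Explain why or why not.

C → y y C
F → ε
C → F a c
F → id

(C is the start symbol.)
Yes, the grammar is LL(1).

A grammar is LL(1) if for each non-terminal N with multiple productions, the predict sets of those productions are pairwise disjoint, where PREDICT(N → α) = (FIRST(α) \ {ε}) ∪ (FOLLOW(N) if α ⇒* ε).

Relevant sets:
  FIRST(F) = { 'id', ε }
  FOLLOW(F) = { 'a' }

For C:
  PREDICT(C → y y C) = { 'y' }
  PREDICT(C → F a c) = { 'a', 'id' }
For F:
  PREDICT(F → ε) = { 'a' }
  PREDICT(F → id) = { 'id' }

All predict sets are disjoint. The grammar IS LL(1).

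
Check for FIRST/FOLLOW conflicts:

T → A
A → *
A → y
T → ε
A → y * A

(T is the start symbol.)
A FIRST/FOLLOW conflict occurs when a non-terminal N has a nullable alternative N → β (β ⇒* ε) and another alternative N → α with FIRST(α) ∩ FOLLOW(N) ≠ ∅: on such a lookahead the parser cannot decide between expanding α and letting N vanish via β.

Nullable non-terminals: T.
FIRST sets used below: FIRST(A) = { '*', 'y' }

T: nullable alternative(s) T → ε; FOLLOW(T) = { $ }
  T → A: FIRST \ {ε} = { '*', 'y' } — disjoint from FOLLOW(T)
  T → ε: FIRST \ {ε} = { } — this is the only nullable alternative, skip

A has no nullable alternative, so no FIRST/FOLLOW check is needed there.

No FIRST/FOLLOW conflicts found.

Answer: No FIRST/FOLLOW conflicts.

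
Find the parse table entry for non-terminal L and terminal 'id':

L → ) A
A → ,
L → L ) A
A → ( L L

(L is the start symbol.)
Empty (error entry)

To find M[L, 'id'], we find productions for L where 'id' is in the predict set (PREDICT(N → α) = (FIRST(α) \ {ε}) ∪ (FOLLOW(N) if α ⇒* ε)).

Relevant sets:
  FIRST(L) = { ')' }

L → ) A: PREDICT = { ')' }
L → L ) A: PREDICT = { ')' }

M[L, 'id'] is empty (no production applies)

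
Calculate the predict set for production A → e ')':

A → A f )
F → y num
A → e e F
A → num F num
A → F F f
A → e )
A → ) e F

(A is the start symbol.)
{ 'e' }

PREDICT(A → e ')') = (FIRST(RHS) \ {ε}) ∪ (FOLLOW(A) if ε ∈ FIRST(RHS), i.e. RHS ⇒* ε)
FIRST(e ')') = { 'e' }
ε ∉ FIRST(e ')'), so FOLLOW(A) is not added.
PREDICT(A → e ')') = { 'e' }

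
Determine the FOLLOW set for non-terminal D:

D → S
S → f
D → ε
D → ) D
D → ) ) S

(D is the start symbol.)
{ $ }

To compute FOLLOW(D), find every occurrence of D on a right-hand side N → α D β: add FIRST(β) \ {ε}, and if β is empty or nullable also add FOLLOW(N). Iterate to a fixed point.

D is the start symbol, so $ ∈ FOLLOW(D).
In D → ) D: D is at the end; this adds FOLLOW(D) to itself — nothing new

Taking the union: FOLLOW(D) = { $ }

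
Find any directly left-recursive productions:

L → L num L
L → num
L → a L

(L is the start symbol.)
Yes, L is left-recursive

L → L num L: LEFT RECURSIVE (starts with L)
L → num: starts with num
L → a L: starts with a

The grammar has direct left recursion on: L.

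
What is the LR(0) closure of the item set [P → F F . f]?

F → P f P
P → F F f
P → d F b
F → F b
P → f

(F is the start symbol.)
To compute CLOSURE, for each item [A → α.Bβ] where B is a non-terminal, add [B → .γ] for all productions B → γ; repeat for the newly added items until nothing changes.

Start with: [P → F F . f]
The dot precedes the terminal f, so nothing is added.

CLOSURE = { [P → F F . f] }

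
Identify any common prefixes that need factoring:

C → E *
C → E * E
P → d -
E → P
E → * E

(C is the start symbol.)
Left-factoring is needed when two productions for the same non-terminal
share a common prefix on the right-hand side.

Productions for C:
  C → E *
  C → E * E
Productions for E:
  E → P
  E → * E

Found common prefix 'E *' in productions for C

Answer: Yes, C has productions with common prefix 'E *'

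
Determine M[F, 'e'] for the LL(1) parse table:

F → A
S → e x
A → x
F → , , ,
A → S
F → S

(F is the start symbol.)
To find M[F, 'e'], we find productions for F where 'e' is in the predict set (PREDICT(N → α) = (FIRST(α) \ {ε}) ∪ (FOLLOW(N) if α ⇒* ε)).

Relevant sets:
  FIRST(A) = { 'e', 'x' }
  FIRST(S) = { 'e' }

F → A: PREDICT = { 'e', 'x' }
  'e' is in predict set, so this production goes in M[F, 'e']
F → , , ,: PREDICT = { ',' }
F → S: PREDICT = { 'e' }
  'e' is in predict set, so this production goes in M[F, 'e']

M[F, 'e'] = F → A, F → S  (a multiply-defined cell — the grammar is not LL(1))

Answer: F → A, F → S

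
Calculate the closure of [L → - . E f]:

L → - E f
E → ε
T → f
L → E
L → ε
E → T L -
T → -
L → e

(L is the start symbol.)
Start with: [L → - . E f]
  [L → - . E f] has the dot before E: add [E → .], [E → . T L -]
  [E → . T L -] has the dot before T: add [T → . f], [T → . -]
No further items can be added.

CLOSURE = { [E → . T L -], [E → .], [L → - . E f], [T → . -], [T → . f] }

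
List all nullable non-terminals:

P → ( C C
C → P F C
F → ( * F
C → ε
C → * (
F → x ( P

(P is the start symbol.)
{ 'C' }

A non-terminal is nullable if it can derive ε (the empty string): either it has an ε-production, or it has a production whose right-hand side consists entirely of nullable non-terminals.

ε-productions: C → ε
So C is immediately nullable.
No further non-terminal can be added: every production for the remaining non-terminals contains a terminal or a non-nullable non-terminal.
Nullable = { 'C' }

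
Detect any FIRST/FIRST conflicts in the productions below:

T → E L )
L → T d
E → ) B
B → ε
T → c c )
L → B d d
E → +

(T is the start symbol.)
No FIRST/FIRST conflicts.

A FIRST/FIRST conflict occurs when two productions N → α and N → β for the same non-terminal have FIRST(α) ∩ FIRST(β) ≠ ∅ (with ε ∈ FIRST of a nullable right-hand side, so two nullable alternatives also conflict).

FIRST sets of the non-terminals at (or reachable through a nullable prefix from) the front of some alternative:
  FIRST(E) = { ')', '+' }
  FIRST(T) = { ')', '+', 'c' }
  FIRST(B) = { ε }

Productions for T:
  T → E L ): FIRST = { ')', '+' }
  T → c c ): FIRST = { 'c' }
Productions for L:
  L → T d: FIRST = { ')', '+', 'c' }
  L → B d d: FIRST = { 'd' }
Productions for E:
  E → ) B: FIRST = { ')' }
  E → +: FIRST = { '+' }
B has only one production, so no FIRST/FIRST conflict is possible there.

All alternatives of each non-terminal have pairwise disjoint FIRST sets.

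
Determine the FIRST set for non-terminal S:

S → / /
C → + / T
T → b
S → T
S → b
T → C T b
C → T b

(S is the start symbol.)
{ '+', '/', 'b' }

To compute FIRST(S), examine every production with S on the left-hand side, reading each right-hand side left to right until a non-nullable symbol is reached.

FIRST sets of the other non-terminals involved (by the same procedure, iterated to a fixed point):
  FIRST(T) = { '+', 'b' }

From S → / /:
  - '/' is a terminal: add '/' and stop
From S → T:
  - T is a non-terminal: add FIRST(T) \ {ε} = { '+', 'b' }
    T is not nullable, so stop
From S → b:
  - b is a terminal: add 'b' and stop

Collecting: FIRST(S) = { '+', '/', 'b' }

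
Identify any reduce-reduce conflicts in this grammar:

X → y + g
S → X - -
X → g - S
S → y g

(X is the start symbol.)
No reduce-reduce conflicts

A reduce-reduce conflict occurs when an LR(0) state has two complete items [A → α .] and [B → β .] — both call for a reduction, and with no lookahead the parser cannot choose between them.

Augment with X' → X and build the canonical LR(0) collection (I0 = CLOSURE({[X' → . X]}), then GOTO on every symbol after a dot until no new states appear). It has 13 states:
  I0: { [X → . g - S], [X → . y + g], [X' → . X] }  — shift
  I1: { [X' → X .] }  — accept
  I2: { [X → g . - S] }  — shift
  I3: { [X → y . + g] }  — shift
  I4: { [X → y + . g] }  — shift
  I5: { [X → y + g .] }  — reduce
  I6: { [S → . X - -], [S → . y g], [X → . g - S], [X → . y + g], [X → g - . S] }  — shift
  I7: { [X → g - S .] }  — reduce
  I8: { [S → X . - -] }  — shift
  I9: { [S → y . g], [X → y . + g] }  — shift
  I10: { [S → y g .] }  — reduce
  I11: { [S → X - . -] }  — shift
  I12: { [S → X - - .] }  — reduce

No state contains more than one complete item.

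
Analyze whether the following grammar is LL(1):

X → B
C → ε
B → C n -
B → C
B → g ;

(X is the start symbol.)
Yes, the grammar is LL(1).

Relevant sets:
  FIRST(C) = { ε }
  FOLLOW(B) = { $ }

For B:
  PREDICT(B → C n '-') = { 'n' }
  PREDICT(B → C) = { $ }
  PREDICT(B → g ';') = { 'g' }
X, C have a single production, so nothing to check there.

All predict sets are disjoint. The grammar IS LL(1).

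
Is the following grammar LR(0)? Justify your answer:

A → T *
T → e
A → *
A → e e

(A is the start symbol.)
No. Shift-reduce conflict between [T → e .] and [A → e . e]

A grammar is LR(0) if no state in the canonical LR(0) collection has:
  - both a shift item (dot before a terminal) and a complete item (shift-reduce conflict), or
  - two or more complete items (reduce-reduce conflict; the accept item [A' → A .] counts as a complete item here).

Augment with A' → A and build the canonical LR(0) collection (I0 = CLOSURE({[A' → . A]}), then GOTO on every symbol after a dot until no new states appear). It has 7 states:
  I0: { [A → . *], [A → . T *], [A → . e e], [A' → . A], [T → . e] }  — shift
  I1: { [A → * .] }  — reduce
  I2: { [A' → A .] }  — accept
  I3: { [A → T . *] }  — shift
  I4: { [A → e . e], [T → e .] }  — shift, reduce
  I5: { [A → e e .] }  — reduce
  I6: { [A → T * .] }  — reduce

Conflict in state I4:
  Shift-reduce conflict between [T → e .] and [A → e . e]
So the grammar is NOT LR(0).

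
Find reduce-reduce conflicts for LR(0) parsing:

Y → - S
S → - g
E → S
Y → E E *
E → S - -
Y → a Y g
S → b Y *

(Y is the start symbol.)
Augment with Y' → Y and build the canonical LR(0) collection (I0 = CLOSURE({[Y' → . Y]}), then GOTO on every symbol after a dot until no new states appear). It has 18 states:
  I0: { [E → . S - -], [E → . S], [S → . - g], [S → . b Y *], [Y → . - S], [Y → . E E *], [Y → . a Y g], [Y' → . Y] }  — shift
  I1: { [S → - . g], [S → . - g], [S → . b Y *], [Y → - . S] }  — shift
  I2: { [E → . S - -], [E → . S], [S → . - g], [S → . b Y *], [Y → E . E *] }  — shift
  I3: { [E → S . - -], [E → S .] }  — shift, reduce
  I4: { [Y' → Y .] }  — accept
  I5: { [E → . S - -], [E → . S], [S → . - g], [S → . b Y *], [Y → . - S], [Y → . E E *], [Y → . a Y g], [Y → a . Y g] }  — shift
  I6: { [E → . S - -], [E → . S], [S → . - g], [S → . b Y *], [S → b . Y *], [Y → . - S], [Y → . E E *], [Y → . a Y g] }  — shift
  I7: { [S → b Y . *] }  — shift
  I8: { [S → b Y * .] }  — reduce
  I9: { [Y → a Y . g] }  — shift
  I10: { [Y → a Y g .] }  — reduce
  I11: { [E → S - . -] }  — shift
  I12: { [E → S - - .] }  — reduce
  I13: { [S → - . g] }  — shift
  I14: { [Y → E E . *] }  — shift
  I15: { [Y → E E * .] }  — reduce
  I16: { [S → - g .] }  — reduce
  I17: { [Y → - S .] }  — reduce

No state contains more than one complete item.

Answer: No reduce-reduce conflicts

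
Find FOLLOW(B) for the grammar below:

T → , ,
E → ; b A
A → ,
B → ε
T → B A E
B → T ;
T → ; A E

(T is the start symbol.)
To compute FOLLOW(B), find every occurrence of B on a right-hand side N → α B β: add FIRST(β) \ {ε}, and if β is empty or nullable also add FOLLOW(N). Iterate to a fixed point.

In T → B A E: B is followed by A E, add FIRST(A E) \ {ε} = { ',' }

Taking the union: FOLLOW(B) = { ',' }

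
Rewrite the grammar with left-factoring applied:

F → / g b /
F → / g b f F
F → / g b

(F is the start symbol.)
F → / g b F'
F' → /
F' → f F
F' → ε

Left-factoring transforms A → αβ₁ | αβ₂ into A → αA' and A' → β₁ | β₂
(α is the longest common prefix among the alternatives). Repeat until
no nonterminal has two alternatives with a common prefix.

Round 1: F has alternatives sharing prefix '/ g b'. Introduce F': F → / g b F'
  Add: F' → /
  Add: F' → f F
  Add: F' → ε

No remaining common prefixes — done.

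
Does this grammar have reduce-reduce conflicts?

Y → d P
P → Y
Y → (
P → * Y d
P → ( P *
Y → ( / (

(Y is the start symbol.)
A reduce-reduce conflict occurs when an LR(0) state has two complete items [A → α .] and [B → β .] — both call for a reduction, and with no lookahead the parser cannot choose between them.

Augment with Y' → Y and build the canonical LR(0) collection (I0 = CLOSURE({[Y' → . Y]}), then GOTO on every symbol after a dot until no new states appear). It has 14 states:
  I0: { [Y → . ( / (], [Y → . (], [Y → . d P], [Y' → . Y] }  — shift
  I1: { [Y → ( . / (], [Y → ( .] }  — shift, reduce
  I2: { [Y' → Y .] }  — accept
  I3: { [P → . ( P *], [P → . * Y d], [P → . Y], [Y → . ( / (], [Y → . (], [Y → . d P], [Y → d . P] }  — shift
  I4: { [P → ( . P *], [P → . ( P *], [P → . * Y d], [P → . Y], [Y → ( . / (], [Y → ( .], [Y → . ( / (], [Y → . (], [Y → . d P] }  — shift, reduce
  I5: { [P → * . Y d], [Y → . ( / (], [Y → . (], [Y → . d P] }  — shift
  I6: { [Y → d P .] }  — reduce
  I7: { [P → Y .] }  — reduce
  I8: { [P → * Y . d] }  — shift
  I9: { [P → * Y d .] }  — reduce
  I10: { [Y → ( / . (] }  — shift
  I11: { [P → ( P . *] }  — shift
  I12: { [P → ( P * .] }  — reduce
  I13: { [Y → ( / ( .] }  — reduce

No state contains more than one complete item.

Answer: No reduce-reduce conflicts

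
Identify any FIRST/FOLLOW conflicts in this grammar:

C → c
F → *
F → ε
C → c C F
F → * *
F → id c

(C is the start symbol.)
Yes. F → '*' with FOLLOW(F) on { '*' }; F → '*' '*' with FOLLOW(F) on { '*' }; F → id c with FOLLOW(F) on { 'id' }

Nullable non-terminals: F.

F: nullable alternative(s) F → ε; FOLLOW(F) = { $, '*', 'id' }
  F → *: FIRST \ {ε} = { '*' } — overlaps FOLLOW(F) on { '*' }: CONFLICT
  F → ε: FIRST \ {ε} = { } — this is the only nullable alternative, skip
  F → * *: FIRST \ {ε} = { '*' } — overlaps FOLLOW(F) on { '*' }: CONFLICT
  F → id c: FIRST \ {ε} = { 'id' } — overlaps FOLLOW(F) on { 'id' }: CONFLICT

C has no nullable alternative, so no FIRST/FOLLOW check is needed there.

So the grammar has 3 FIRST/FOLLOW conflicts (marked CONFLICT above).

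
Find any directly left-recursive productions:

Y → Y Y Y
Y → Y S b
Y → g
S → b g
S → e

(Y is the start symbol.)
Direct left recursion occurs when N → N α for some non-terminal N (the right-hand side begins with the left-hand side itself).

Y → Y Y Y: LEFT RECURSIVE (starts with Y)
Y → Y S b: LEFT RECURSIVE (starts with Y)
Y → g: starts with g
S → b g: starts with b
S → e: starts with e

The grammar has direct left recursion on: Y.

Answer: Yes, Y is left-recursive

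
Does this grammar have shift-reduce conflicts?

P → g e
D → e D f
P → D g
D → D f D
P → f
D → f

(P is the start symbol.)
A shift-reduce conflict occurs when an LR(0) state has both:
  - a complete (reduce) item [A → α .] (dot at the end), and
  - a shift item [B → β . c γ] (dot before a terminal).

Augment with P' → P and build the canonical LR(0) collection (I0 = CLOSURE({[P' → . P]}), then GOTO on every symbol after a dot until no new states appear). It has 13 states:
  I0: { [D → . D f D], [D → . e D f], [D → . f], [P → . D g], [P → . f], [P → . g e], [P' → . P] }  — shift
  I1: { [D → D . f D], [P → D . g] }  — shift
  I2: { [P' → P .] }  — accept
  I3: { [D → . D f D], [D → . e D f], [D → . f], [D → e . D f] }  — shift
  I4: { [D → f .], [P → f .] }  — 2 reduces
  I5: { [P → g . e] }  — shift
  I6: { [P → g e .] }  — reduce
  I7: { [D → D . f D], [D → e D . f] }  — shift
  I8: { [D → f .] }  — reduce
  I9: { [D → . D f D], [D → . e D f], [D → . f], [D → D f . D], [D → e D f .] }  — shift, reduce
  I10: { [D → D . f D], [D → D f D .] }  — shift, reduce
  I11: { [D → . D f D], [D → . e D f], [D → . f], [D → D f . D] }  — shift
  I12: { [P → D g .] }  — reduce

I9 contains reduce item [D → e D f .] and shift items [D → . e D f], [D → . f] — shift-reduce conflict.
I10 contains reduce item [D → D f D .] and shift item [D → D . f D] — shift-reduce conflict.

Answer: Yes — I9: [D → e D f .] vs [D → . e D f]; I10: [D → D f D .] vs [D → D . f D]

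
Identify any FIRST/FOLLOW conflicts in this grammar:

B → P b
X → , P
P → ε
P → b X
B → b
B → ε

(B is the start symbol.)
Yes. P → b X with FOLLOW(P) on { 'b' }

Nullable non-terminals: B, P.
FIRST sets used below: FIRST(P) = { 'b', ε }

B: nullable alternative(s) B → ε; FOLLOW(B) = { $ }
  B → P b: FIRST \ {ε} = { 'b' } — disjoint from FOLLOW(B)
  B → b: FIRST \ {ε} = { 'b' } — disjoint from FOLLOW(B)
  B → ε: FIRST \ {ε} = { } — this is the only nullable alternative, skip

P: nullable alternative(s) P → ε; FOLLOW(P) = { 'b' }
  P → ε: FIRST \ {ε} = { } — this is the only nullable alternative, skip
  P → b X: FIRST \ {ε} = { 'b' } — overlaps FOLLOW(P) on { 'b' }: CONFLICT

X has no nullable alternative, so no FIRST/FOLLOW check is needed there.

So the grammar has 1 FIRST/FOLLOW conflict (marked CONFLICT above).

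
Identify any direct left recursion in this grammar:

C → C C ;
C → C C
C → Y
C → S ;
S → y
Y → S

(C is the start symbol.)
Yes, C is left-recursive

Direct left recursion occurs when N → N α for some non-terminal N (the right-hand side begins with the left-hand side itself).

C → C C ;: LEFT RECURSIVE (starts with C)
C → C C: LEFT RECURSIVE (starts with C)
C → Y: starts with Y
C → S ;: starts with S
S → y: starts with y
Y → S: starts with S

The grammar has direct left recursion on: C.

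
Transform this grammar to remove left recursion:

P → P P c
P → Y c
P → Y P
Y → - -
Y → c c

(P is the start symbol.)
P is directly left-recursive. The standard transformation for
  A → A α₁ | ... | A α_m | β₁ | ... | β_n
is
  A  → β₁ A' | ... | β_n A'
  A' → α₁ A' | ... | α_m A' | ε

P → Y c becomes P → Y c P'
P → Y P becomes P → Y P P'
P → P P c becomes P' → P c P'
Add P' → ε

Productions for other non-terminals are unchanged:
  Y → - -
  Y → c c

Resulting grammar:
P → Y c P'
P → Y P P'
P' → P c P'
P' → ε
Y → - -
Y → c c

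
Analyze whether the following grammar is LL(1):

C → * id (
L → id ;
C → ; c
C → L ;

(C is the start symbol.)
Yes, the grammar is LL(1).

A grammar is LL(1) if for each non-terminal N with multiple productions, the predict sets of those productions are pairwise disjoint, where PREDICT(N → α) = (FIRST(α) \ {ε}) ∪ (FOLLOW(N) if α ⇒* ε).

Relevant sets:
  FIRST(L) = { 'id' }

For C:
  PREDICT(C → '*' id '(') = { '*' }
  PREDICT(C → ';' c) = { ';' }
  PREDICT(C → L ';') = { 'id' }
L has a single production, so nothing to check there.

All predict sets are disjoint. The grammar IS LL(1).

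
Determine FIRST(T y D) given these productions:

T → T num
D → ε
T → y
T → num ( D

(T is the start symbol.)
{ 'num', 'y' }

FIRST sets of the non-terminals involved (from the grammar, by fixed-point iteration):
  FIRST(T) = { 'num', 'y' }

To compute FIRST(T y D), process the symbols left to right:
Symbol T is a non-terminal. Add FIRST(T) \ {ε} = { 'num', 'y' }
T is not nullable (ε ∉ FIRST(T)), so stop here.
FIRST(T y D) = { 'num', 'y' }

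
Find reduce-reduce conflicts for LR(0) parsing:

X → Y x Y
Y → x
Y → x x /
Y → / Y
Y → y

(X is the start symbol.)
A reduce-reduce conflict occurs when an LR(0) state has two complete items [A → α .] and [B → β .] — both call for a reduction, and with no lookahead the parser cannot choose between them.

Augment with X' → X and build the canonical LR(0) collection (I0 = CLOSURE({[X' → . X]}), then GOTO on every symbol after a dot until no new states appear). It has 11 states:
  I0: { [X → . Y x Y], [X' → . X], [Y → . / Y], [Y → . x x /], [Y → . x], [Y → . y] }  — shift
  I1: { [Y → . / Y], [Y → . x x /], [Y → . x], [Y → . y], [Y → / . Y] }  — shift
  I2: { [X' → X .] }  — accept
  I3: { [X → Y . x Y] }  — shift
  I4: { [Y → x . x /], [Y → x .] }  — shift, reduce
  I5: { [Y → y .] }  — reduce
  I6: { [Y → x x . /] }  — shift
  I7: { [Y → x x / .] }  — reduce
  I8: { [X → Y x . Y], [Y → . / Y], [Y → . x x /], [Y → . x], [Y → . y] }  — shift
  I9: { [X → Y x Y .] }  — reduce
  I10: { [Y → / Y .] }  — reduce

No state contains more than one complete item.

Answer: No reduce-reduce conflicts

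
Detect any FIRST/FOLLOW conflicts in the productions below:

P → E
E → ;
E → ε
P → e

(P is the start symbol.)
Nullable non-terminals: E, P.
FIRST sets used below: FIRST(E) = { ';', ε }

E: nullable alternative(s) E → ε; FOLLOW(E) = { $ }
  E → ;: FIRST \ {ε} = { ';' } — disjoint from FOLLOW(E)
  E → ε: FIRST \ {ε} = { } — this is the only nullable alternative, skip

P: nullable alternative(s) P → E; FOLLOW(P) = { $ }
  P → E: FIRST \ {ε} = { ';' } — this is the only nullable alternative, skip
  P → e: FIRST \ {ε} = { 'e' } — disjoint from FOLLOW(P)

No FIRST/FOLLOW conflicts found.

Answer: No FIRST/FOLLOW conflicts.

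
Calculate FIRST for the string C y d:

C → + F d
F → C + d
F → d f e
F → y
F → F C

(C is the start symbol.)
{ '+' }

FIRST sets of the non-terminals involved (from the grammar, by fixed-point iteration):
  FIRST(C) = { '+' }

To compute FIRST(C y d), process the symbols left to right:
Symbol C is a non-terminal. Add FIRST(C) \ {ε} = { '+' }
C is not nullable (ε ∉ FIRST(C)), so stop here.
FIRST(C y d) = { '+' }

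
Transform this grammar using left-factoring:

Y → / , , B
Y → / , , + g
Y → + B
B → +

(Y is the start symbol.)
Left-factoring transforms A → αβ₁ | αβ₂ into A → αA' and A' → β₁ | β₂
(α is the longest common prefix among the alternatives). Repeat until
no nonterminal has two alternatives with a common prefix.

Round 1: Y has alternatives sharing prefix '/ , ,'. Introduce Y': Y → / , , Y'
  Add: Y' → B
  Add: Y' → + g

No remaining common prefixes — done.

Resulting grammar:
Y → / , , Y'
Y' → B
Y' → + g
Y → + B
B → +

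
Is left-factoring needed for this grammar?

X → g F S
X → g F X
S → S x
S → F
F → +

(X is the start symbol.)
Left-factoring is needed when two productions for the same non-terminal
share a common prefix on the right-hand side.

Productions for X:
  X → g F S
  X → g F X
Productions for S:
  S → S x
  S → F

Found common prefix 'g F' in productions for X

Answer: Yes, X has productions with common prefix 'g F'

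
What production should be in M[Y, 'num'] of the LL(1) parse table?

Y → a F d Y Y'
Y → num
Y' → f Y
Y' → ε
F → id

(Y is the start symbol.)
To find M[Y, 'num'], we find productions for Y where 'num' is in the predict set (PREDICT(N → α) = (FIRST(α) \ {ε}) ∪ (FOLLOW(N) if α ⇒* ε)).

Y → a F d Y Y': PREDICT = { 'a' }
Y → num: PREDICT = { 'num' }
  'num' is in predict set, so this production goes in M[Y, 'num']

M[Y, 'num'] = Y → num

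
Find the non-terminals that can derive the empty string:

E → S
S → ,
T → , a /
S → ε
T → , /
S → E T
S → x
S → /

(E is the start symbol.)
{ 'E', 'S' }

ε-productions: S → ε
So S is immediately nullable.
E → S: every symbol on the right is nullable, so E is nullable too.
No further non-terminal can be added: every production for the remaining non-terminals contains a terminal or a non-nullable non-terminal.
Nullable = { 'E', 'S' }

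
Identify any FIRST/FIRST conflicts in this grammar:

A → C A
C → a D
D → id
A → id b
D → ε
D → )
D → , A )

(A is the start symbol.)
No FIRST/FIRST conflicts.

FIRST sets of the non-terminals at (or reachable through a nullable prefix from) the front of some alternative:
  FIRST(C) = { 'a' }

Productions for A:
  A → C A: FIRST = { 'a' }
  A → id b: FIRST = { 'id' }
Productions for D:
  D → id: FIRST = { 'id' }
  D → ε: FIRST = { ε }
  D → ): FIRST = { ')' }
  D → , A ): FIRST = { ',' }
C has only one production, so no FIRST/FIRST conflict is possible there.

All alternatives of each non-terminal have pairwise disjoint FIRST sets.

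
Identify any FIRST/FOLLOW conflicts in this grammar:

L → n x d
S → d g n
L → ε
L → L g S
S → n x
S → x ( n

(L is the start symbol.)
Yes. L → L g S with FOLLOW(L) on { 'g' }

Nullable non-terminals: L.
FIRST sets used below: FIRST(L) = { 'g', 'n', ε }

L: nullable alternative(s) L → ε; FOLLOW(L) = { $, 'g' }
  L → n x d: FIRST \ {ε} = { 'n' } — disjoint from FOLLOW(L)
  L → ε: FIRST \ {ε} = { } — this is the only nullable alternative, skip
  L → L g S: FIRST \ {ε} = { 'g', 'n' } — overlaps FOLLOW(L) on { 'g' }: CONFLICT

S has no nullable alternative, so no FIRST/FOLLOW check is needed there.

So the grammar has 1 FIRST/FOLLOW conflict (marked CONFLICT above).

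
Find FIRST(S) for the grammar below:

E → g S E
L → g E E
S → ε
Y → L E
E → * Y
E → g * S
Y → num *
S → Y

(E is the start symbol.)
To compute FIRST(S), examine every production with S on the left-hand side, reading each right-hand side left to right until a non-nullable symbol is reached.

FIRST sets of the other non-terminals involved (by the same procedure, iterated to a fixed point):
  FIRST(Y) = { 'g', 'num' }

From S → ε:
  - ε-production, so ε ∈ FIRST(S)
From S → Y:
  - Y is a non-terminal: add FIRST(Y) \ {ε} = { 'g', 'num' }
    Y is not nullable, so stop

Collecting: FIRST(S) = { 'g', 'num', ε }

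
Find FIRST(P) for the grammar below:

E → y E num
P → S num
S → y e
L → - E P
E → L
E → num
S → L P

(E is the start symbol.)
{ '-', 'y' }

To compute FIRST(P), examine every production with P on the left-hand side, reading each right-hand side left to right until a non-nullable symbol is reached.

FIRST sets of the other non-terminals involved (by the same procedure, iterated to a fixed point):
  FIRST(S) = { '-', 'y' }

From P → S num:
  - S is a non-terminal: add FIRST(S) \ {ε} = { '-', 'y' }
    S is not nullable, so stop

Collecting: FIRST(P) = { '-', 'y' }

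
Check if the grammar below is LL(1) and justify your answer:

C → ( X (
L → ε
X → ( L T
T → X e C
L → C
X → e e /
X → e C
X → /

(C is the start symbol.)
Relevant sets:
  FIRST(C) = { '(' }
  FOLLOW(L) = { '(', '/', 'e' }

For L:
  PREDICT(L → ε) = { '(', '/', 'e' }
  PREDICT(L → C) = { '(' }
For X:
  PREDICT(X → '(' L T) = { '(' }
  PREDICT(X → e e '/') = { 'e' }
  PREDICT(X → e C) = { 'e' }
  PREDICT(X → '/') = { '/' }
C, T have a single production, so nothing to check there.

Conflict found: Predict set conflict for L: { '(' }
The grammar is NOT LL(1).

Answer: No. Predict set conflict for L: { '(' }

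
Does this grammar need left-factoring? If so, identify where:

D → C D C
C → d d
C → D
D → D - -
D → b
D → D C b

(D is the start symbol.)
Yes, D has productions with common prefix 'D'

Left-factoring is needed when two productions for the same non-terminal
share a common prefix on the right-hand side.

Productions for D:
  D → C D C
  D → D - -
  D → b
  D → D C b
Productions for C:
  C → d d
  C → D

Found common prefix 'D' in productions for D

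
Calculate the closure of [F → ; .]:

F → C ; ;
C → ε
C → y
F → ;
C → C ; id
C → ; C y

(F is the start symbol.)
{ [F → ; .] }

Start with: [F → ; .]
The dot is at the end, so nothing is added.

CLOSURE = { [F → ; .] }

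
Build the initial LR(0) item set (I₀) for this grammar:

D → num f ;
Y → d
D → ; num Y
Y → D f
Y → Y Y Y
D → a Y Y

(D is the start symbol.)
First, augment the grammar with D' → D
I₀ = CLOSURE({ [D' → . D] }):
  [D' → . D] has the dot before D: add [D → . num f ;], [D → . ; num Y], [D → . a Y Y]
No further items can be added.

I₀ = { [D → . ; num Y], [D → . a Y Y], [D → . num f ;], [D' → . D] }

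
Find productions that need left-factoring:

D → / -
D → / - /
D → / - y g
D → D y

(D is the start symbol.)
Yes, D has productions with common prefix '/ -'

Left-factoring is needed when two productions for the same non-terminal
share a common prefix on the right-hand side.

Productions for D:
  D → / -
  D → / - /
  D → / - y g
  D → D y

Found common prefix '/ -' in productions for D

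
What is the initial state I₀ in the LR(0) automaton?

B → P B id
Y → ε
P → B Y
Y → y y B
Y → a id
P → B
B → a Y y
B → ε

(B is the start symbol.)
{ [B → . P B id], [B → . a Y y], [B → .], [B' → . B], [P → . B Y], [P → . B] }

First, augment the grammar with B' → B
I₀ = CLOSURE({ [B' → . B] }):
  [B' → . B] has the dot before B: add [B → . P B id], [B → . a Y y], [B → .]
  [B → . P B id] has the dot before P: add [P → . B Y], [P → . B]
No further items can be added.

I₀ = { [B → . P B id], [B → . a Y y], [B → .], [B' → . B], [P → . B Y], [P → . B] }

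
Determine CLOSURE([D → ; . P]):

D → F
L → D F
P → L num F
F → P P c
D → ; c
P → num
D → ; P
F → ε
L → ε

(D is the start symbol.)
To compute CLOSURE, for each item [A → α.Bβ] where B is a non-terminal, add [B → .γ] for all productions B → γ; repeat for the newly added items until nothing changes.

Start with: [D → ; . P]
  [D → ; . P] has the dot before P: add [P → . L num F], [P → . num]
  [P → . L num F] has the dot before L: add [L → . D F], [L → .]
  [L → . D F] has the dot before D: add [D → . F], [D → . ; c], [D → . ; P]
  [D → . F] has the dot before F: add [F → . P P c], [F → .]
No further items can be added.

CLOSURE = { [D → . ; P], [D → . ; c], [D → . F], [D → ; . P], [F → . P P c], [F → .], [L → . D F], [L → .], [P → . L num F], [P → . num] }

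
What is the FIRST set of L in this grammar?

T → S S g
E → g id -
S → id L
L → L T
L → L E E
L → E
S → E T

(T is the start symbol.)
{ 'g' }

To compute FIRST(L), examine every production with L on the left-hand side, reading each right-hand side left to right until a non-nullable symbol is reached.

FIRST sets of the other non-terminals involved (by the same procedure, iterated to a fixed point):
  FIRST(E) = { 'g' }

From L → L T:
  - L is the symbol being defined: contributes nothing new
    L is not nullable, so stop
From L → L E E:
  - L is the symbol being defined: contributes nothing new
    L is not nullable, so stop
From L → E:
  - E is a non-terminal: add FIRST(E) \ {ε} = { 'g' }
    E is not nullable, so stop

Collecting: FIRST(L) = { 'g' }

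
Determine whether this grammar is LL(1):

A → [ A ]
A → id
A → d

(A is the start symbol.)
Yes, the grammar is LL(1).

A grammar is LL(1) if for each non-terminal N with multiple productions, the predict sets of those productions are pairwise disjoint, where PREDICT(N → α) = (FIRST(α) \ {ε}) ∪ (FOLLOW(N) if α ⇒* ε).

For A:
  PREDICT(A → '[' A ']') = { '[' }
  PREDICT(A → id) = { 'id' }
  PREDICT(A → d) = { 'd' }

All predict sets are disjoint. The grammar IS LL(1).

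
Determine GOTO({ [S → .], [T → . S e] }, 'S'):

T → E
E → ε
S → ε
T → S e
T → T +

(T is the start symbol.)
{ [T → S . e] }

GOTO(I, 'S') = CLOSURE({ [A → αX.β] : [A → α.Xβ] ∈ I, X = 'S' })

Items with dot before 'S', with the dot advanced:
  [T → . S e] → [T → S . e]
Closure adds nothing (no advanced item has the dot before a non-terminal).

GOTO = { [T → S . e] }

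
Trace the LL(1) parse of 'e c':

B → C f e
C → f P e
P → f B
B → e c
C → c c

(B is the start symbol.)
LL(1) parsing maintains a stack (initially the start symbol over $) and the input. At each step: if the stack top is a terminal, match it against the current input token; if it is a non-terminal N, replace it with the RHS of M[N, lookahead] (the unique production whose predict set contains the lookahead).

Stack is shown with the top on the left.

Stack  Input  Action
--------------------
B $    e c $  output B → e c
e c $  e c $  match 'e'
c $    c $    match 'c'
$      $      accept

The string is accepted.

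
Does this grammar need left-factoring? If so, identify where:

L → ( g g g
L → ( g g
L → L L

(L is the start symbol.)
Yes, L has productions with common prefix '( g g'

Left-factoring is needed when two productions for the same non-terminal
share a common prefix on the right-hand side.

Productions for L:
  L → ( g g g
  L → ( g g
  L → L L

Found common prefix '( g g' in productions for L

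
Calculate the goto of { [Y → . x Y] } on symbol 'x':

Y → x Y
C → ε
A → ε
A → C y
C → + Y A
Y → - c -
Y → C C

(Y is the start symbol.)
{ [C → . + Y A], [C → .], [Y → . - c -], [Y → . C C], [Y → . x Y], [Y → x . Y] }

GOTO(I, 'x') = CLOSURE({ [A → αX.β] : [A → α.Xβ] ∈ I, X = 'x' })

Items with dot before 'x', with the dot advanced:
  [Y → . x Y] → [Y → x . Y]
Closure of the advanced items:
  [Y → x . Y] has the dot before Y: add [Y → . x Y], [Y → . - c -], [Y → . C C]
  [Y → . C C] has the dot before C: add [C → .], [C → . + Y A]

GOTO = { [C → . + Y A], [C → .], [Y → . - c -], [Y → . C C], [Y → . x Y], [Y → x . Y] }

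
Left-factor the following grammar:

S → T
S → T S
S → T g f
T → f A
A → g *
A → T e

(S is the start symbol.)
S → T S'
S' → ε
S' → S
S' → g f
T → f A
A → g *
A → T e

Left-factoring transforms A → αβ₁ | αβ₂ into A → αA' and A' → β₁ | β₂
(α is the longest common prefix among the alternatives). Repeat until
no nonterminal has two alternatives with a common prefix.

Round 1: S has alternatives sharing prefix 'T'. Introduce S': S → T S'
  Add: S' → ε
  Add: S' → S
  Add: S' → g f

No remaining common prefixes — done.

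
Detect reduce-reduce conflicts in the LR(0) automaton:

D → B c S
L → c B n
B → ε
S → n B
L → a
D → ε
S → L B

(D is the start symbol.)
A reduce-reduce conflict occurs when an LR(0) state has two complete items [A → α .] and [B → β .] — both call for a reduction, and with no lookahead the parser cannot choose between them.

Augment with D' → D and build the canonical LR(0) collection (I0 = CLOSURE({[D' → . D]}), then GOTO on every symbol after a dot until no new states appear). It has 13 states:
  I0: { [B → .], [D → . B c S], [D → .], [D' → . D] }  — 2 reduces
  I1: { [D → B . c S] }  — shift
  I2: { [D' → D .] }  — accept
  I3: { [D → B c . S], [L → . a], [L → . c B n], [S → . L B], [S → . n B] }  — shift
  I4: { [B → .], [S → L . B] }  — reduce
  I5: { [D → B c S .] }  — reduce
  I6: { [L → a .] }  — reduce
  I7: { [B → .], [L → c . B n] }  — reduce
  I8: { [B → .], [S → n . B] }  — reduce
  I9: { [S → n B .] }  — reduce
  I10: { [L → c B . n] }  — shift
  I11: { [L → c B n .] }  — reduce
  I12: { [S → L B .] }  — reduce

I0 contains complete items [B → .], [D → .] — reduce-reduce conflict.

Answer: Yes — I0: [B → .] vs [D → .]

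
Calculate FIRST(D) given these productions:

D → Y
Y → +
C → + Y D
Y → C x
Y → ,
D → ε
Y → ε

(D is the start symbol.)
{ '+', ',', ε }

To compute FIRST(D), examine every production with D on the left-hand side, reading each right-hand side left to right until a non-nullable symbol is reached.

FIRST sets of the other non-terminals involved (by the same procedure, iterated to a fixed point):
  FIRST(Y) = { '+', ',', ε }

From D → Y:
  - Y is a non-terminal: add FIRST(Y) \ {ε} = { '+', ',' }
    Y is nullable and nothing follows, so the whole right-hand side can vanish: ε ∈ FIRST(D)
From D → ε:
  - ε-production, so ε ∈ FIRST(D)

Collecting: FIRST(D) = { '+', ',', ε }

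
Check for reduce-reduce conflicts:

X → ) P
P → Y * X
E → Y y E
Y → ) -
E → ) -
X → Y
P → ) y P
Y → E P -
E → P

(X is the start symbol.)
Augment with X' → X and build the canonical LR(0) collection (I0 = CLOSURE({[X' → . X]}), then GOTO on every symbol after a dot until no new states appear). It has 18 states:
  I0: { [E → . ) -], [E → . P], [E → . Y y E], [P → . ) y P], [P → . Y * X], [X → . ) P], [X → . Y], [X' → . X], [Y → . ) -], [Y → . E P -] }  — shift
  I1: { [E → ) . -], [E → . ) -], [E → . P], [E → . Y y E], [P → ) . y P], [P → . ) y P], [P → . Y * X], [X → ) . P], [Y → ) . -], [Y → . ) -], [Y → . E P -] }  — shift
  I2: { [E → . ) -], [E → . P], [E → . Y y E], [P → . ) y P], [P → . Y * X], [Y → . ) -], [Y → . E P -], [Y → E . P -] }  — shift
  I3: { [E → P .] }  — reduce
  I4: { [X' → X .] }  — accept
  I5: { [E → Y . y E], [P → Y . * X], [X → Y .] }  — shift, reduce
  I6: { [E → . ) -], [E → . P], [E → . Y y E], [P → . ) y P], [P → . Y * X], [P → Y * . X], [X → . ) P], [X → . Y], [Y → . ) -], [Y → . E P -] }  — shift
  I7: { [E → . ) -], [E → . P], [E → . Y y E], [E → Y y . E], [P → . ) y P], [P → . Y * X], [Y → . ) -], [Y → . E P -] }  — shift
  I8: { [E → ) . -], [P → ) . y P], [Y → ) . -] }  — shift
  I9: { [E → . ) -], [E → . P], [E → . Y y E], [E → Y y E .], [P → . ) y P], [P → . Y * X], [Y → . ) -], [Y → . E P -], [Y → E . P -] }  — shift, reduce
  I10: { [E → Y . y E], [P → Y . * X] }  — shift
  I11: { [E → P .], [Y → E P . -] }  — shift, reduce
  I12: { [Y → E P - .] }  — reduce
  I13: { [E → ) - .], [Y → ) - .] }  — 2 reduces
  I14: { [E → . ) -], [E → . P], [E → . Y y E], [P → ) y . P], [P → . ) y P], [P → . Y * X], [Y → . ) -], [Y → . E P -] }  — shift
  I15: { [E → P .], [P → ) y P .] }  — 2 reduces
  I16: { [P → Y * X .] }  — reduce
  I17: { [E → P .], [X → ) P .] }  — 2 reduces

I13 contains complete items [E → ) - .], [Y → ) - .] — reduce-reduce conflict.
I15 contains complete items [E → P .], [P → ) y P .] — reduce-reduce conflict.
I17 contains complete items [E → P .], [X → ) P .] — reduce-reduce conflict.

Answer: Yes — I13: [E → ) - .] vs [Y → ) - .]; I15: [E → P .] vs [P → ) y P .]; I17: [E → P .] vs [X → ) P .]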